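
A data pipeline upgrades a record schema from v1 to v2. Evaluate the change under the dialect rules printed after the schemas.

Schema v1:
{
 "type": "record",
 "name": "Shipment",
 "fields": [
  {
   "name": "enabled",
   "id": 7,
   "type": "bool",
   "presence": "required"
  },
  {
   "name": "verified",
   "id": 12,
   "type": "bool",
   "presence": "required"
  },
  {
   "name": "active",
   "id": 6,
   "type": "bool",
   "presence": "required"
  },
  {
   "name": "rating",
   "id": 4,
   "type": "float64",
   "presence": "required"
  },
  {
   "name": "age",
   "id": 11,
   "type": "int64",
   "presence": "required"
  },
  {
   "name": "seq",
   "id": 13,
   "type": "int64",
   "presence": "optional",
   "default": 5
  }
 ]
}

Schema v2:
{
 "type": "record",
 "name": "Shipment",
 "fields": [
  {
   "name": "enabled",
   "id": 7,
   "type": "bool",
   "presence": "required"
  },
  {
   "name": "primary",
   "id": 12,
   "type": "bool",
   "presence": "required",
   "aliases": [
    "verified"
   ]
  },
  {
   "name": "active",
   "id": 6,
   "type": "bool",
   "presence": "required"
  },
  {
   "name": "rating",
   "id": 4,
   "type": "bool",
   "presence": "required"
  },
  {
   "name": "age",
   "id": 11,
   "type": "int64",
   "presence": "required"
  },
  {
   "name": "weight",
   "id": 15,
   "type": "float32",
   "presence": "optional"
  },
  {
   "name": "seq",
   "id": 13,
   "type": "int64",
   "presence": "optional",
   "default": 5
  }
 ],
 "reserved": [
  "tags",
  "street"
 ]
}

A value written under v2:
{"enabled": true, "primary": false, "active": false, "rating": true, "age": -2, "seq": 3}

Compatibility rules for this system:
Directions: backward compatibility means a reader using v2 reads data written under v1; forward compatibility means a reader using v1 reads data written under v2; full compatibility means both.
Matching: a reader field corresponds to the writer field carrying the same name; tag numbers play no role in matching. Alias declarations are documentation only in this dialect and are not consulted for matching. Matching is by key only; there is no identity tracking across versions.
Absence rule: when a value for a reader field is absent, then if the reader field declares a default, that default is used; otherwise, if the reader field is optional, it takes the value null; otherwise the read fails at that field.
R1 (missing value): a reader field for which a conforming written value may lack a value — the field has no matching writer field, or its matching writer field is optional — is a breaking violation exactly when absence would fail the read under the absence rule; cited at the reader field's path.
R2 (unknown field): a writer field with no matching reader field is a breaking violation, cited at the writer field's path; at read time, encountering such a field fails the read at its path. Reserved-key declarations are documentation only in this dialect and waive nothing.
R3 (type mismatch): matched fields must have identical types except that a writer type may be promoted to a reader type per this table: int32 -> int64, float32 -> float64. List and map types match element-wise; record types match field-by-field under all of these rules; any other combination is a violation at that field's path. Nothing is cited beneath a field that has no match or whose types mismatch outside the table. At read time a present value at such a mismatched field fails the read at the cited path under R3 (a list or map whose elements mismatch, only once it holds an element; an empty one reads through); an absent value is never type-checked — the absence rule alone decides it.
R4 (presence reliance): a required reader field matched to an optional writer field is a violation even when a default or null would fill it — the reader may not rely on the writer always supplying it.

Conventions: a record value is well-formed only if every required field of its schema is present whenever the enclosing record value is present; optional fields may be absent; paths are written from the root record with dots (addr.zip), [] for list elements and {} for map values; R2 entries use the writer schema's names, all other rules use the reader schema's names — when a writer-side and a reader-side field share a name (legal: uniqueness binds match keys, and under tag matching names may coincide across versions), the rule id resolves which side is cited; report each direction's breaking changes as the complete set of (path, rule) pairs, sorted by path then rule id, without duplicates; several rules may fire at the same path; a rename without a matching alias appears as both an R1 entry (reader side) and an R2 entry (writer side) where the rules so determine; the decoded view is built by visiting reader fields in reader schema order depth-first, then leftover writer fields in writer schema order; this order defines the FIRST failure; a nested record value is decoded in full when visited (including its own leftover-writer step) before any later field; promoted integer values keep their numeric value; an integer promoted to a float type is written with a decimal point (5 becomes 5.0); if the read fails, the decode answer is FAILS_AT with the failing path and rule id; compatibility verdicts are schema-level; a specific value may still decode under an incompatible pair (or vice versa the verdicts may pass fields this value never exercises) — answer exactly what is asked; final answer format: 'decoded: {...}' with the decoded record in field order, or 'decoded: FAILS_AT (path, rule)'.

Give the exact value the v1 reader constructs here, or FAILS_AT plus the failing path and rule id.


the writer's type comes first in each Shipment pair
decode (reader v1):
  enabled := true
  read fails at verified under R1 (no fill)
  => FAILS_AT (verified, R1)
diffs on Shipment not affecting the asked answer:
  field rating in record Shipment: type float64 changed to bool -> a verdict-level change on Shipment — the shown value reads the same
  added field weight to record Shipment: optional float32, tag 15 (in v2 it sits immediately before seq) -> a verdict-level change on Shipment — the shown value reads the same

decoded: FAILS_AT (verified, R1)


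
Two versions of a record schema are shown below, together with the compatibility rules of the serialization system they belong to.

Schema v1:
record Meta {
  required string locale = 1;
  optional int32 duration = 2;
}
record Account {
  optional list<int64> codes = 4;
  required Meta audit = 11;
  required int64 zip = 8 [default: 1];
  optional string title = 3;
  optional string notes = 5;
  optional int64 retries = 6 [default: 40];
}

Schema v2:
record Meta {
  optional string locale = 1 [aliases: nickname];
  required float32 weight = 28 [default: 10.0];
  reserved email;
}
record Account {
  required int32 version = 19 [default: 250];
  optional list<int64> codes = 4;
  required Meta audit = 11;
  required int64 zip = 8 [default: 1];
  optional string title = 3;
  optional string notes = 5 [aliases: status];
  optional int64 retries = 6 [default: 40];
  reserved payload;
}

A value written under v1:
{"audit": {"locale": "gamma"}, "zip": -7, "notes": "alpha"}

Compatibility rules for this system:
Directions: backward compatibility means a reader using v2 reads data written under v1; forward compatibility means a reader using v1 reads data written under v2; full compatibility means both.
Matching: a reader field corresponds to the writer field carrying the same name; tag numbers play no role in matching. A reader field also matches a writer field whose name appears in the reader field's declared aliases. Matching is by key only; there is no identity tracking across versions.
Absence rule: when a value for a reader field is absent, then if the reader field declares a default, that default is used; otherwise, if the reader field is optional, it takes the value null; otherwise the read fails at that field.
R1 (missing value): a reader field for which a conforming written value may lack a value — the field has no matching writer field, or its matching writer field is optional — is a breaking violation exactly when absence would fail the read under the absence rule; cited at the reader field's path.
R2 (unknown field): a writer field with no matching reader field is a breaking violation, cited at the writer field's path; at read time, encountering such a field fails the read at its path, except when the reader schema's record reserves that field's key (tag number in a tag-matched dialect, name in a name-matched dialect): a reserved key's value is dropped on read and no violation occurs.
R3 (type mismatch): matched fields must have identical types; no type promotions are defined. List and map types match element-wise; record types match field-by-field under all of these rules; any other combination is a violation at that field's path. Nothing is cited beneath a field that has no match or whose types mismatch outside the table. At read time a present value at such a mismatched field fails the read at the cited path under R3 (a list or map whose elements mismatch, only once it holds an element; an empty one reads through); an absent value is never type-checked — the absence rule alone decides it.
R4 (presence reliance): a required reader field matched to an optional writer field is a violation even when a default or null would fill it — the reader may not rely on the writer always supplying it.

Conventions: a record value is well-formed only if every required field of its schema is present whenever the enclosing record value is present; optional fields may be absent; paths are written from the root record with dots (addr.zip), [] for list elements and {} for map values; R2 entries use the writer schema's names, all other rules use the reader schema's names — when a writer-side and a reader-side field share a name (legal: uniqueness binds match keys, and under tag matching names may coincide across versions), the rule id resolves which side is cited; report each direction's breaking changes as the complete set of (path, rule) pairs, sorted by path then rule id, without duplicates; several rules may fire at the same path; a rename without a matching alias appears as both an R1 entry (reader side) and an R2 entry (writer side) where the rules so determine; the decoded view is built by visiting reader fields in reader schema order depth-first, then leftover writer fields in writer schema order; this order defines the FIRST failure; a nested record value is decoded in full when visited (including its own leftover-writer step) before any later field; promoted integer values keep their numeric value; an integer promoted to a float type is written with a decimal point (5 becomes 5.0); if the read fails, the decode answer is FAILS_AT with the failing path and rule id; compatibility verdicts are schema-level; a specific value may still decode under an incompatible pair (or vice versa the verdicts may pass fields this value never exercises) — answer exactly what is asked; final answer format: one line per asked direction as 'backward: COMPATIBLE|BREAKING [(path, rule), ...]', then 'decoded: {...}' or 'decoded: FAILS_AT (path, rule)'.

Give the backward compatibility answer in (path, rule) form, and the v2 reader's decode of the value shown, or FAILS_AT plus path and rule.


the writer's type comes first in each Account pair
backward on Account — v2 reading data written by v1:
  version: no writer-side match
  codes: paired with writer codes (list<int64> -> list<int64>; writer optional)
  audit: paired with writer audit (Meta -> Meta; writer required)
  zip: paired with writer zip (int64 -> int64; writer required)
  title: paired with writer title (string -> string; writer optional)
  notes: paired with writer notes (string -> string; writer optional)
  retries: paired with writer retries (int64 -> int64; writer optional)
  audit.locale: paired with writer audit.locale (string -> string; writer required)
  audit.weight: no writer-side match
  leftover writer field: audit.duration
  breaking: (audit.duration, R2)
  => backward: BREAKING (1)
migrating the Account value to v2:
  version := 250 (absent -> default)
  codes := null (absent, optional -> null)
  audit.locale := "gamma"
  audit.weight := 10.0 (absent -> default)
  zip := -7
  title := null (absent, optional -> null)
  notes := "alpha"
  retries := 40 (absent -> default)
  => decoded: {"version": 250, "codes": null, "audit": {"locale": "gamma", "weight": 10.0}, "zip": -7, "title": null, "notes": "alpha", "retries": 40}
the rest of the Account diff is inert for this question:
  field locale in record Meta: required changed to optional -> affects forward compatibility only, which is not asked

backward: BREAKING [(audit.duration, R2)]; decoded: {"version": 250, "codes": null, "audit": {"locale": "gamma", "weight": 10.0}, "zip": -7, "title": null, "notes": "alpha", "retries": 40}


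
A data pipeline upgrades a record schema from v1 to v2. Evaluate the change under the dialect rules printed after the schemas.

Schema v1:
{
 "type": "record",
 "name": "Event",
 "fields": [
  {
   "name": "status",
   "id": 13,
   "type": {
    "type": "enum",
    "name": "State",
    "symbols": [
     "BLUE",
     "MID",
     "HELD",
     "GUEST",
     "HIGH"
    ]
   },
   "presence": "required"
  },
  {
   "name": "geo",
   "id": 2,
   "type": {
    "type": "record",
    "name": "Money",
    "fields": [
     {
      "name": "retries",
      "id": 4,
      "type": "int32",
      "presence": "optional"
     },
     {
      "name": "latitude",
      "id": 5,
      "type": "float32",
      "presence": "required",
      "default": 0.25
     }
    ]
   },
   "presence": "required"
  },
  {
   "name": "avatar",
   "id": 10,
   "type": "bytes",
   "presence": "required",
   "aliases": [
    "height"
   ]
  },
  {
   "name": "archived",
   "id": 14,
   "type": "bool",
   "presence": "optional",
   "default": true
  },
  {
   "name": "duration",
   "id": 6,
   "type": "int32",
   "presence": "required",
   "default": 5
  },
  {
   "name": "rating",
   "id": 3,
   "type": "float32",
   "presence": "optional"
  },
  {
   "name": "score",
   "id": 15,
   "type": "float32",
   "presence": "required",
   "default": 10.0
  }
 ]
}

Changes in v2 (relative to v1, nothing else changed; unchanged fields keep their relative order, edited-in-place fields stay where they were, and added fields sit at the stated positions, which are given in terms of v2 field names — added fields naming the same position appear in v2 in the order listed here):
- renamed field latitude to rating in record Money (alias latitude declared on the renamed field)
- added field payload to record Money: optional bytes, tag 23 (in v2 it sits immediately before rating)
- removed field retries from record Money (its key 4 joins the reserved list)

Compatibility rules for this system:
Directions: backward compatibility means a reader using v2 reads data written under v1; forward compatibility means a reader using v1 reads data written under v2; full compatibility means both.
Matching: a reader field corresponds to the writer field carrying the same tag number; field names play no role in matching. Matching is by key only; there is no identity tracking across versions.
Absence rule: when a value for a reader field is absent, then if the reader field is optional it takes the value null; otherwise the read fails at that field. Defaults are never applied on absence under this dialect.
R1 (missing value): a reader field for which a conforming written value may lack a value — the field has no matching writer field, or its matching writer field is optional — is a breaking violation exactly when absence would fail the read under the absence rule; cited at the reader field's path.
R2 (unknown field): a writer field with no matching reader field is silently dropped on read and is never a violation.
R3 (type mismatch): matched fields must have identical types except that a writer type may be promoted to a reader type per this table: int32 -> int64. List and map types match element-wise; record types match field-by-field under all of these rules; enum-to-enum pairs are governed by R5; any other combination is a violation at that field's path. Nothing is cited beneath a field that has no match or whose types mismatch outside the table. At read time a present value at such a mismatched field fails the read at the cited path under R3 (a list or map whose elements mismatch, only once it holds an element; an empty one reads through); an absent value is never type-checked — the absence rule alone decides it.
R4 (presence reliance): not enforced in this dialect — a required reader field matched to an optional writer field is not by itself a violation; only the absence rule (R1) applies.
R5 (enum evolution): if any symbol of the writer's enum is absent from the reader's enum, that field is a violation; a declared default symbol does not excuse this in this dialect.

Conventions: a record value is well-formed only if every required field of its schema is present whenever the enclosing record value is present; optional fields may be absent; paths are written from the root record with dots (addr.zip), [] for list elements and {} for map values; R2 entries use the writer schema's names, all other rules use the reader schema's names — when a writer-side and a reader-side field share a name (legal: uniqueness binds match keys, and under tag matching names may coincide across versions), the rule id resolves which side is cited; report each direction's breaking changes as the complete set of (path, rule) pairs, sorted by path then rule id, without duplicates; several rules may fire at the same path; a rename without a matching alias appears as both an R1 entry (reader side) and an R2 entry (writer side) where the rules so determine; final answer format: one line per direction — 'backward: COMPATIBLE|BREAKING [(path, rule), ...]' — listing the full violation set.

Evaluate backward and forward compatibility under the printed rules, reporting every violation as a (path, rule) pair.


arrows below run writer -> reader for Event
backward analysis of Event with v2 as reader and v1 as writer:
  writer required, State -> State: reader status maps from writer status
  writer required, Money -> Money: reader geo maps from writer geo
  writer required, bytes -> bytes: reader avatar maps from writer avatar
  writer optional, bool -> bool: reader archived maps from writer archived
  writer required, int32 -> int32: reader duration maps from writer duration
  writer optional, float32 -> float32: reader rating maps from writer rating
  writer required, float32 -> float32: reader score maps from writer score
  geo.payload: no writer-side match
  writer required, float32 -> float32: reader geo.rating maps from writer geo.latitude
  geo.retries (writer side), unknown to reader
  => no violations; backward on Event: COMPATIBLE
forward analysis of Event with v1 as reader and v2 as writer:
  writer required, State -> State: reader status maps from writer status
  writer required, Money -> Money: reader geo maps from writer geo
  writer required, bytes -> bytes: reader avatar maps from writer avatar
  writer optional, bool -> bool: reader archived maps from writer archived
  writer required, int32 -> int32: reader duration maps from writer duration
  writer optional, float32 -> float32: reader rating maps from writer rating
  writer required, float32 -> float32: reader score maps from writer score
  geo.retries: no writer-side match
  writer required, float32 -> float32: reader geo.latitude maps from writer geo.rating
  geo.payload (writer side), unknown to reader
  => no violations; forward on Event: COMPATIBLE

backward: COMPATIBLE []; forward: COMPATIBLE []


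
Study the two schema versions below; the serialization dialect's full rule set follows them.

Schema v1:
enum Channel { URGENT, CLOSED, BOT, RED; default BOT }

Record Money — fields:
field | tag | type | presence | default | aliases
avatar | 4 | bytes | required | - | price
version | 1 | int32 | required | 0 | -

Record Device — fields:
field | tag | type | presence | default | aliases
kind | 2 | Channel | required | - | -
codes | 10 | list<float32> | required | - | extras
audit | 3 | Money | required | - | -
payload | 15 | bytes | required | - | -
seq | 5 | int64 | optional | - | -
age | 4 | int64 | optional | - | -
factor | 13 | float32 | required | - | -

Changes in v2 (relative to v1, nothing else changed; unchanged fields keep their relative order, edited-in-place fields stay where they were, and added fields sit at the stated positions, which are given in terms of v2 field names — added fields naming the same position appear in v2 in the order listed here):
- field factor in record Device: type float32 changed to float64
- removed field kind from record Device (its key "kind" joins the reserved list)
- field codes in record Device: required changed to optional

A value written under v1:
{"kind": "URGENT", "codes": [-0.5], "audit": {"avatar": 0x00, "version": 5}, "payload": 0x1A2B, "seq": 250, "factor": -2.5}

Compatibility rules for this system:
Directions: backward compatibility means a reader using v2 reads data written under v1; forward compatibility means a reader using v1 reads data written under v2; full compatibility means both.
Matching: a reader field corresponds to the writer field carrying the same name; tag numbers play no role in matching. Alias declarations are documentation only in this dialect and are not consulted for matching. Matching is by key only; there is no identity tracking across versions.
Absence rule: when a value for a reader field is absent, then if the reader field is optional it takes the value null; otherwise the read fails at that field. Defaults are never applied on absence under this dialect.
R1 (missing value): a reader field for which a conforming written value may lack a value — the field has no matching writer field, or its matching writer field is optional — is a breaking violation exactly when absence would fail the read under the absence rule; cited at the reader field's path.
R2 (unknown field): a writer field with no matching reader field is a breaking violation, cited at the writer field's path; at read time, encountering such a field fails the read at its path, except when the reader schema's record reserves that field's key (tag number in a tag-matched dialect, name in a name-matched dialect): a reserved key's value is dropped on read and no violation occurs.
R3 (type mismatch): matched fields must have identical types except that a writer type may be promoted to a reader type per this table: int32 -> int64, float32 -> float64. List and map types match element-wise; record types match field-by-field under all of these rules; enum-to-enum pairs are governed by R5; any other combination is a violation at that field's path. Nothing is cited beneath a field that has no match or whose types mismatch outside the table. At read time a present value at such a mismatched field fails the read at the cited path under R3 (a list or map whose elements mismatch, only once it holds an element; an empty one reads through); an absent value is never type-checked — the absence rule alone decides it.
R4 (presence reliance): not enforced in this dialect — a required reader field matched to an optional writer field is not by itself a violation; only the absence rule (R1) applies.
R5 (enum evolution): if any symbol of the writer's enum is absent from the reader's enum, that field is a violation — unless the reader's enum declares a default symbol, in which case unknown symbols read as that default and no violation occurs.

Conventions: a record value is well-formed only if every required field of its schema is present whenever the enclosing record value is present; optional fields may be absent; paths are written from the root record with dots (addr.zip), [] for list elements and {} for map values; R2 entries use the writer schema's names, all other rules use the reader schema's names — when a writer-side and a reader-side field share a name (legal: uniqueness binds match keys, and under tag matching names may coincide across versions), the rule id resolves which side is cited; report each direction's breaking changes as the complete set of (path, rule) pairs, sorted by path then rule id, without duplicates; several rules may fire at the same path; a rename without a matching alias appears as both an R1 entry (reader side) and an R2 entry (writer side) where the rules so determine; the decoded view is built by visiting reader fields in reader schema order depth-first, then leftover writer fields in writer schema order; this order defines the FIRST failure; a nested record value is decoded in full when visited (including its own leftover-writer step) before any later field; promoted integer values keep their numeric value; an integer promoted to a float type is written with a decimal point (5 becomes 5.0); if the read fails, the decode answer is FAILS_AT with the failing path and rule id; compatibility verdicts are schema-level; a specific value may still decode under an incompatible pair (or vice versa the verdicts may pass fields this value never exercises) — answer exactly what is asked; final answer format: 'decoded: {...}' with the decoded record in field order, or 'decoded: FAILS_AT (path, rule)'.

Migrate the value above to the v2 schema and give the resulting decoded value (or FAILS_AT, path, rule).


decoded: {"codes": [-0.5], "audit": {"avatar": 0x00, "version": 5}, "payload": 0x1A2B, "seq": 250, "age": null, "factor": -2.5}

each type pair in Device: writer, then reader
decode (reader v2):
  codes := [-0.5]
  audit.avatar := 0x00
  audit.version := 5
  payload := 0x1A2B
  seq := 250
  age := null (not supplied -> null)
  factor := -2.5 (float32 -> float64)
  writer kind: reserved -> dropped
  => decoded: {"codes": [-0.5], "audit": {"avatar": 0x00, "version": 5}, "payload": 0x1A2B, "seq": 250, "age": null, "factor": -2.5}
the rest of the Device diff is inert for this question:
  field factor in record Device: type float32 changed to float64 -> changes Device's schema-level verdicts only — the decode of this value is the same
  field codes in record Device: required changed to optional -> changes Device's schema-level verdicts only — the decode of this value is the same


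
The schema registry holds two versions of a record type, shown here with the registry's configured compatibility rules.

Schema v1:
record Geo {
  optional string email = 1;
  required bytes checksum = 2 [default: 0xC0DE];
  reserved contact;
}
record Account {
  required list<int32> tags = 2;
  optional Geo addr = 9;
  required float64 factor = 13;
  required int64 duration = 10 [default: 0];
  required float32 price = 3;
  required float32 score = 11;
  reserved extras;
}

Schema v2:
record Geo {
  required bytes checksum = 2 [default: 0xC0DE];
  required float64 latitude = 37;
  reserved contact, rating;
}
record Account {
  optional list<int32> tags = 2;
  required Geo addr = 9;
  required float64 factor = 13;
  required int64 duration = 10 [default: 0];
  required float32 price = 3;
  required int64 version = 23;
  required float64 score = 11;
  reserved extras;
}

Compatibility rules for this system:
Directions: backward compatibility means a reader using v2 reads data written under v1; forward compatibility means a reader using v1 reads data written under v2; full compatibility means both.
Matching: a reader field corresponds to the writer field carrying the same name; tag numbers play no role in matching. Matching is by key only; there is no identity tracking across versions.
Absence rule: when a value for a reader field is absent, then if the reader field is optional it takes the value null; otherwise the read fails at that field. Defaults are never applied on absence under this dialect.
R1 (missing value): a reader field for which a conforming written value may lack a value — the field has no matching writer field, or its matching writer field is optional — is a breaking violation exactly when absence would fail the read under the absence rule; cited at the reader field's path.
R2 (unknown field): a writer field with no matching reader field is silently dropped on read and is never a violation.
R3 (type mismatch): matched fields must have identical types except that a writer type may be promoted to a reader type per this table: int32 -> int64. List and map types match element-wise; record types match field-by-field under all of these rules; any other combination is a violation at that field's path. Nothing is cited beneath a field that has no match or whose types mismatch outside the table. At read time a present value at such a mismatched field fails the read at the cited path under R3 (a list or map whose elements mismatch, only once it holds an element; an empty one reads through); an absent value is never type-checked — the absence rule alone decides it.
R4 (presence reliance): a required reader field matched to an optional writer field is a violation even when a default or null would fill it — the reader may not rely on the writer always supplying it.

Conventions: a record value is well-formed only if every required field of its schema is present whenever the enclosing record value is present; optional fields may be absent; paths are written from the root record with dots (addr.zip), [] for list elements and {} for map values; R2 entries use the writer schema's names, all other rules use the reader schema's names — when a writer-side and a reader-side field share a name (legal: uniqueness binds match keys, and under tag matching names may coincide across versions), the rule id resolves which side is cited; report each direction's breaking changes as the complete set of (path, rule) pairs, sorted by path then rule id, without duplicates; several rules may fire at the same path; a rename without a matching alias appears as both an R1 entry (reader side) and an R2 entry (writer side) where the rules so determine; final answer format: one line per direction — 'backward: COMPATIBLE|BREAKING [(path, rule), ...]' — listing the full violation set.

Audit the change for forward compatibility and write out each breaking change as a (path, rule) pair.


forward: BREAKING [(score, R3), (tags, R1), (tags, R4)]

each type pair in Account: writer, then reader
forward for Account (reader v1, writer v2):
  tags: paired with writer tags (list<int32> -> list<int32>; writer optional)
  addr: paired with writer addr (Geo -> Geo; writer required)
  factor: paired with writer factor (float64 -> float64; writer required)
  duration: paired with writer duration (int64 -> int64; writer required)
  price: paired with writer price (float32 -> float32; writer required)
  score: paired with writer score (float64 -> float32; writer required)
  writer field version has no reader counterpart
  addr.email: no writer-side match
  addr.checksum: paired with writer addr.checksum (bytes -> bytes; writer required)
  writer field addr.latitude has no reader counterpart
  R3 fires at score
  R1 fires at tags
  R4 fires at tags
  => 3 violation(s): forward is BREAKING for Account
remaining Account differences; none change what is asked:
  removed field email from record Geo -> no rule fires on it in Account's dialect; the asked verdict holds
  added field version to record Account: required int64, tag 23 (in v2 it sits immediately before score) -> fires only in the backward direction of Account, which is not asked here
  field addr in record Account: optional changed to required -> fires only in the backward direction of Account, which is not asked here
  added field latitude to record Geo: required float64, tag 37 (in v2 it sits last) -> fires only in the backward direction of Account, which is not asked here


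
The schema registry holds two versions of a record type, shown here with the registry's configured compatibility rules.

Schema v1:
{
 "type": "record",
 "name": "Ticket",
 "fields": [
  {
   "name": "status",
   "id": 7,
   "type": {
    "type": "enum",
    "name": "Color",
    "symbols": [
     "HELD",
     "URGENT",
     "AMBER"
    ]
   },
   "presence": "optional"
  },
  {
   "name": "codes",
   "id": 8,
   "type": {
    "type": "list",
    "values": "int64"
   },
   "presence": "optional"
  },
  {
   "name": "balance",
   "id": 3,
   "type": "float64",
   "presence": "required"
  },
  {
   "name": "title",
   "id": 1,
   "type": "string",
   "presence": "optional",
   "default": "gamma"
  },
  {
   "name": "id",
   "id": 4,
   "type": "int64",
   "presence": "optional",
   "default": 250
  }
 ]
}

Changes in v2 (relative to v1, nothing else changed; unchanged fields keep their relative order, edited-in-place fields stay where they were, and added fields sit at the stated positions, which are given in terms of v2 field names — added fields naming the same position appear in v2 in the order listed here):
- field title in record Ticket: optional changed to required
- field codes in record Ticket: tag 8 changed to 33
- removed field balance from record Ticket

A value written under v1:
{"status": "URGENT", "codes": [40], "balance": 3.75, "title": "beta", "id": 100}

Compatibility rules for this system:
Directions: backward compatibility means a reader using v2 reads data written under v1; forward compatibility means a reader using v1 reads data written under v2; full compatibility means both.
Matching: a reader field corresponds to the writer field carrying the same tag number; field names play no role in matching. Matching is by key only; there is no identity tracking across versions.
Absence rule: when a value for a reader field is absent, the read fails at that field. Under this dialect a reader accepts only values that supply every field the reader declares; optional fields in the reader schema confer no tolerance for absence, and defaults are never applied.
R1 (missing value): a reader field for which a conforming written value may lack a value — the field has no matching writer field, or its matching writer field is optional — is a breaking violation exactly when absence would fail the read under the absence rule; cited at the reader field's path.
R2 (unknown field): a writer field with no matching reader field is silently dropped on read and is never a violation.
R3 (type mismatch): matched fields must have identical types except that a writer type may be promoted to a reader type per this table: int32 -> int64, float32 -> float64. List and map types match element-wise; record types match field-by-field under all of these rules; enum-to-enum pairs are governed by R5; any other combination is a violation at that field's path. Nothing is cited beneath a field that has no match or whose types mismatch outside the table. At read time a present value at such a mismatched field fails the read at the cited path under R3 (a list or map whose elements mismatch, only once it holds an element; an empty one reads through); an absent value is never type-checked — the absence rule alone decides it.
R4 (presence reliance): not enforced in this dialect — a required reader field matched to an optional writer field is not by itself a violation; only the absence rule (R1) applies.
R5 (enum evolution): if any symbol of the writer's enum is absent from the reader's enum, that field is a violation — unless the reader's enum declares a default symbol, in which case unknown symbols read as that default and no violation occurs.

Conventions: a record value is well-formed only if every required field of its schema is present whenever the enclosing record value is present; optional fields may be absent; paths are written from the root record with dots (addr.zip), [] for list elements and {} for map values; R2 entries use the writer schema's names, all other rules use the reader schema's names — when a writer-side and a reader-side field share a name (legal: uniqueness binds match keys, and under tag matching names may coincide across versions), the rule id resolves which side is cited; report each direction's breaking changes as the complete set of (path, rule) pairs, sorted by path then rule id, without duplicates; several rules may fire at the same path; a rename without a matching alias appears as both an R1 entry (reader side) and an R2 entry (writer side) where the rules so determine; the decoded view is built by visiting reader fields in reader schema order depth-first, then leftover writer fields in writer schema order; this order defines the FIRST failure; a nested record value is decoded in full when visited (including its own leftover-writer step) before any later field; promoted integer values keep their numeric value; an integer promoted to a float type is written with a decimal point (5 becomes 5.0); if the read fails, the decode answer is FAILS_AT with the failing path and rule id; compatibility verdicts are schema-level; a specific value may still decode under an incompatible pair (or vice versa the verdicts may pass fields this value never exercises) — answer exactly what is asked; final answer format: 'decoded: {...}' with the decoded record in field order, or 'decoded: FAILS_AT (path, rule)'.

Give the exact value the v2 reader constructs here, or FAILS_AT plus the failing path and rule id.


in Ticket below, arrows point writer -> reader
decode (reader v2):
  status := "URGENT"
  read fails at codes under R1 (no fill)
  => FAILS_AT (codes, R1)
checking off the Ticket differences that do not matter here:
  field title in record Ticket: optional changed to required -> a verdict-level change on Ticket — the shown value reads the same
  removed field balance from record Ticket -> a verdict-level change on Ticket — the shown value reads the same

decoded: FAILS_AT (codes, R1)


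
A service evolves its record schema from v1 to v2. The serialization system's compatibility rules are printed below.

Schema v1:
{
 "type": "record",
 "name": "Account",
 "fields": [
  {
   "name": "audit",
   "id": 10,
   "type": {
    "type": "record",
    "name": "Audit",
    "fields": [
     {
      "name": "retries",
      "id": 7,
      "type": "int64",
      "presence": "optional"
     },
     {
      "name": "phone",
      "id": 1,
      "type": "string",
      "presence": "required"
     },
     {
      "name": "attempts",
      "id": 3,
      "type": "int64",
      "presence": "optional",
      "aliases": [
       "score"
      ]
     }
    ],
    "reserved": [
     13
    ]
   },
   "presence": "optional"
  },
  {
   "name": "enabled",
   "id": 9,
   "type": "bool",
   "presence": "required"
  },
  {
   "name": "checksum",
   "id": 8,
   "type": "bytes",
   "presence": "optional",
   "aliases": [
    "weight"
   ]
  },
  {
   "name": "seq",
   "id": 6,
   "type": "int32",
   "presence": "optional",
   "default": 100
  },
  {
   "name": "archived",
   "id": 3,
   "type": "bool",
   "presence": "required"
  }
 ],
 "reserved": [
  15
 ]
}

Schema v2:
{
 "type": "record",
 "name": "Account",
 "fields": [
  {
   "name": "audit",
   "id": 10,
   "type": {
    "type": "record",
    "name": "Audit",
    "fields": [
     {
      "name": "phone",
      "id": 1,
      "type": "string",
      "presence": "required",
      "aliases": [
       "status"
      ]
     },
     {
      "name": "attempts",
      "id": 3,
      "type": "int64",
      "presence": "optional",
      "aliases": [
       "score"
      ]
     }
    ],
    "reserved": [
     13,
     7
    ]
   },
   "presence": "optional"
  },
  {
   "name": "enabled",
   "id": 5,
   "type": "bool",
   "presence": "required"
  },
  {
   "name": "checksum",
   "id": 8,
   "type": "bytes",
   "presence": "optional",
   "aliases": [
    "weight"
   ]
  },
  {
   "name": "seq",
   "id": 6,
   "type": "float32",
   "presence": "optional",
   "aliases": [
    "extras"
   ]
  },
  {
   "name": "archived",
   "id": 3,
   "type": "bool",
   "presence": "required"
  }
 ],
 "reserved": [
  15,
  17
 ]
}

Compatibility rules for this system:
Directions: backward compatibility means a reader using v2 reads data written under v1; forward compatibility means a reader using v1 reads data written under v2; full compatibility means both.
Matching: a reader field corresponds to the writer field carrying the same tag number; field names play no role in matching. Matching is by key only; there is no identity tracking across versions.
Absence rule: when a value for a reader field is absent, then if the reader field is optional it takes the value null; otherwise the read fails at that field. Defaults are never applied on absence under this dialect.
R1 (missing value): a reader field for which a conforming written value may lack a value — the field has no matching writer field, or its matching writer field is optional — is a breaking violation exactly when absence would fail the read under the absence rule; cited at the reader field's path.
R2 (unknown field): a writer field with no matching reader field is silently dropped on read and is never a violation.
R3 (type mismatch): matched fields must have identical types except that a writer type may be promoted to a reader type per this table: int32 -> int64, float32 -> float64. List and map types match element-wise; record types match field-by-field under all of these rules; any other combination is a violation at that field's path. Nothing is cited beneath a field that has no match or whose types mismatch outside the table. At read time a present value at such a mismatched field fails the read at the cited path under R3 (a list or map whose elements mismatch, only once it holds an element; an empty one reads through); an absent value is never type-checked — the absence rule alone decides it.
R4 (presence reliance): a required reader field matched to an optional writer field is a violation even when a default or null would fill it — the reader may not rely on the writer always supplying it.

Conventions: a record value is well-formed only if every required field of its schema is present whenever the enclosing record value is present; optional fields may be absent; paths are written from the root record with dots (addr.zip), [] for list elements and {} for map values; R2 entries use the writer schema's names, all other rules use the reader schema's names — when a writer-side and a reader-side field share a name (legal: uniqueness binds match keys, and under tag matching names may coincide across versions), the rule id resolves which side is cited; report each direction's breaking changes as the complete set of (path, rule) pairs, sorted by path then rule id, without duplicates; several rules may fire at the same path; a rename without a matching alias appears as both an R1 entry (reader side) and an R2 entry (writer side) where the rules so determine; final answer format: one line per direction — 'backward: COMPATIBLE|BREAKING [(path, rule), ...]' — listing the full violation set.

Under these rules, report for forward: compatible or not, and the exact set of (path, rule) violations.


forward: BREAKING [(enabled, R1), (seq, R3)]

the writer's type comes first in each Account pair
forward analysis of Account with v1 as reader and v2 as writer:
  audit <- audit (Audit -> Audit, writer optional)
  no writer field matches reader enabled
  checksum <- checksum (bytes -> bytes, writer optional)
  seq <- seq (float32 -> int32, writer optional)
  archived <- archived (bool -> bool, writer required)
  enabled (writer side), unknown to reader
  no writer field matches reader audit.retries
  audit.phone <- audit.phone (string -> string, writer required)
  audit.attempts <- audit.attempts (int64 -> int64, writer optional)
  R1 fires at enabled
  R3 fires at seq
  => forward: BREAKING (2)
checking off the Account differences that do not matter here:
  removed field retries from record Audit (its key 7 joins the reserved list) -> no rule fires on it in Account's dialect; the asked verdict holds
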